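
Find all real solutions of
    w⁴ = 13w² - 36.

w = -3 or w = -2 or w = 2 or w = 3

Let u = w². The equation becomes u² - 13u + 36 = 0.
Factor: (u - 4)(u - 9) = 0, so u = 4 or u = 9.
w² = 4 gives w = ±2.
w² = 9 gives w = ±3.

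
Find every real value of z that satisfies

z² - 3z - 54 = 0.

Factor: (z + 6)(z - 9) = 0.
So z = -6 or z = 9.

z = -6 or z = 9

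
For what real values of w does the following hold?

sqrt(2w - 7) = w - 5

w = 8

Square both sides: 2w - 7 = (w - 5)^2.
Expand and rearrange: w^2 - 12w + 32 = 0.
Solving gives w = 8 or w = 4.
Check each candidate in the original equation:
  w = 8: sqrt(9) = 3, while w - 5 = 3 — valid.
  w = 4: sqrt(1) = 1, while w - 5 = -1 — extraneous.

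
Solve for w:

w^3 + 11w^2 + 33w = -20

w = -6.1926 or w = -4 or w = -0.8074

Rearrange: w^3 + 11w^2 + 33w + 20 = 0.
Possible rational roots are divisors of 20. Testing w = -4 gives 0, so (w + 4) is a factor.
Divide: w^3 + 11w^2 + 33w + 20 = (w + 4)(w^2 + 7w + 5).
Apply the quadratic formula to w^2 + 7w + 5 = 0: w = (-7 +/- sqrt(29))/2, i.e. w ~= -0.8074 or w ~= -6.1926.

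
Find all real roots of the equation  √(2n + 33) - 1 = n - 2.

Isolate the radical: √(2n + 33) = n - 1.
Square both sides: 2n + 33 = (n - 1)².
Expand and rearrange: n² - 4n - 32 = 0.
Solving gives n = 8 or n = -4.
Check each candidate in the original equation:
  n = 8: √(49) = 7, while n - 1 = 7 — valid.
  n = -4: √(25) = 5, while n - 1 = -5 — extraneous.

n = 8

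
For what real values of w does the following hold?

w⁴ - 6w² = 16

w = -2.8284 or w = 2.8284

Let u = w². The equation becomes u² - 6u - 16 = 0.
Factor: (u + 2)(u - 8) = 0, so u = -2 or u = 8.
w² = -2 < 0 has no real solution.
w² = 8 gives w = ±2·√(2) ≈ ±2.8284.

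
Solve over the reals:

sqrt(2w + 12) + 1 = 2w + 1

w = 2

Isolate the radical: sqrt(2w + 12) = 2w.
Square both sides: 2w + 12 = (2w)^2.
Expand and rearrange: 4w^2 - 2w - 12 = 0.
Solving gives w = 2 or w = -1.5.
Check each candidate in the original equation:
  w = 2: sqrt(16) = 4, while 2w = 4 — valid.
  w = -1.5: sqrt(9) = 3, while 2w = -3 — extraneous.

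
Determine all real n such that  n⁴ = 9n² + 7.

n = -3.1177 or n = 3.1177

Let u = n². The equation becomes u² - 9u - 7 = 0.
By the quadratic formula, u = 9/2 + √(109)/2 or u = 9/2 - √(109)/2.
n² = 9/2 + √(109)/2 gives n = ±√(9/2 + √(109)/2) ≈ ±3.1177.
n² = 9/2 - √(109)/2 < 0 has no real solution.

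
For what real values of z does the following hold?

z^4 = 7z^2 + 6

Let u = z^2. The equation becomes u^2 - 7u - 6 = 0.
By the quadratic formula, u = 7/2 + sqrt(73)/2 or u = 7/2 - sqrt(73)/2.
z^2 = 7/2 + sqrt(73)/2 gives z = +/-sqrt(7/2 + sqrt(73)/2) ~= +/-2.7878.
z^2 = 7/2 - sqrt(73)/2 < 0 has no real solution.

z = -2.7878 or z = 2.7878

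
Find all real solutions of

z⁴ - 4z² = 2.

z = -2.1094 or z = 2.1094

Let u = z². The equation becomes u² - 4u - 2 = 0.
By the quadratic formula, u = 2 + √(6) or u = 2 - √(6).
z² = 2 + √(6) gives z = ±√(2 + √(6)) ≈ ±2.1094.
z² = 2 - √(6) < 0 has no real solution.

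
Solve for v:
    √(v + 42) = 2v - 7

Square both sides: v + 42 = (2v - 7)².
Expand and rearrange: 4v² - 29v + 7 = 0.
Solving gives v = 7 or v = 0.25.
Check each candidate in the original equation:
  v = 7: √(49) = 7, while 2v - 7 = 7 — valid.
  v = 0.25: √(42.25) = 6.5, while 2v - 7 = -6.5 — extraneous.

v = 7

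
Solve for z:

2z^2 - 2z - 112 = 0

Factor: 2(z - 8)(z + 7) = 0.
So z = 8 or z = -7.

z = -7 or z = 8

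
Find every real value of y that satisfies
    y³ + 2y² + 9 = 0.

y = -3

Possible rational roots are divisors of 9. Testing y = -3 gives 0, so (y + 3) is a factor.
Divide: y³ + 2y² + 9 = (y + 3)(y² - y + 3).
The quadratic y² - y + 3 has discriminant -11 < 0, so no further real roots.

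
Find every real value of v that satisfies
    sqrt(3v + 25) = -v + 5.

v = 0

Square both sides: 3v + 25 = (-v + 5)^2.
Expand and rearrange: v^2 - 13v = 0.
Solving gives v = 13 or v = 0.
Check each candidate in the original equation:
  v = 13: sqrt(64) = 8, while -v + 5 = -8 — extraneous.
  v = 0: sqrt(25) = 5, while -v + 5 = 5 — valid.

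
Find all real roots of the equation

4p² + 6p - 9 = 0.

Discriminant: (6)² − 4·4·(-9) = 180.
Quadratic formula: p = (-6 ± √180) / 8.
So p = -3/4 + 3·√(5)/4 ≈ 0.9271 or p = -3·√(5)/4 - 3/4 ≈ -2.4271.

p = -2.4271 or p = 0.9271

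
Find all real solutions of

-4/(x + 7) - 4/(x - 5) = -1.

Multiply both sides by (x + 7)(x - 5):
-4(x - 5) - 4(x + 7) = -(x + 7)(x - 5).
Expand and collect terms: -x^2 + 6x + 43 = 0.
By the quadratic formula, x = (-6 +/- sqrt(208)) / -2, so x ~= -4.2111 or x ~= 10.2111.
Neither value makes a denominator zero (x != -7, x != 5), so both are valid.

x = -4.2111 or x = 10.2111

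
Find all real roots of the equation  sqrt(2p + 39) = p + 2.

p = 5

Square both sides: 2p + 39 = (p + 2)^2.
Expand and rearrange: p^2 + 2p - 35 = 0.
Solving gives p = 5 or p = -7.
Check each candidate in the original equation:
  p = 5: sqrt(49) = 7, while p + 2 = 7 — valid.
  p = -7: sqrt(25) = 5, while p + 2 = -5 — extraneous.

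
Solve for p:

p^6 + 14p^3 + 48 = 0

p = -2 or p = -1.8171

Let u = p^3. The equation becomes u^2 + 14u + 48 = 0.
Factor: (u + 6)(u + 8) = 0, so u = -6 or u = -8.
p^3 = -6 gives p = -(6)^(1/3) ~= -1.8171.
p^3 = -8 gives p = -2.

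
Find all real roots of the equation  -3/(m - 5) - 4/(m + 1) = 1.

m = -6.4244 or m = 3.4244

Multiply both sides by (m - 5)(m + 1):
-3(m + 1) - 4(m - 5) = (m - 5)(m + 1).
Expand and collect terms: m² + 3m - 22 = 0.
By the quadratic formula, m = (-3 ± √97) / 2, so m ≈ 3.4244 or m ≈ -6.4244.
Neither value makes a denominator zero (m ≠ 5, m ≠ -1), so both are valid.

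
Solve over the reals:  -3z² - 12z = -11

Rearrange to standard form: -3z² - 12z + 11 = 0.
Discriminant: (-12)² − 4·(-3)·11 = 276.
Quadratic formula: z = (12 ± √276) / (-6).
So z = -√(69)/3 - 2 ≈ -4.7689 or z = -2 + √(69)/3 ≈ 0.7689.

z = -4.7689 or z = 0.7689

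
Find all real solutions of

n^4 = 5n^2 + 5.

Let u = n^2. The equation becomes u^2 - 5u - 5 = 0.
By the quadratic formula, u = 5/2 + 3*sqrt(5)/2 or u = 5/2 - 3*sqrt(5)/2.
n^2 = 5/2 + 3*sqrt(5)/2 gives n = +/-sqrt(5/2 + 3*sqrt(5)/2) ~= +/-2.4195.
n^2 = 5/2 - 3*sqrt(5)/2 < 0 has no real solution.

n = -2.4195 or n = 2.4195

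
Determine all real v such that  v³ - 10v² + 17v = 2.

v = 0.127 or v = 2 or v = 7.873

Rearrange: v³ - 10v² + 17v - 2 = 0.
Possible rational roots are divisors of -2. Testing v = 2 gives 0, so (v - 2) is a factor.
Divide: v³ - 10v² + 17v - 2 = (v - 2)(v² - 8v + 1).
Apply the quadratic formula to v² - 8v + 1 = 0: v = (8 ± √60)/2, i.e. v ≈ 7.873 or v ≈ 0.127.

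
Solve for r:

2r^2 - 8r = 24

Bring every term to one side: 2r^2 - 8r - 24 = 0.
Factor: 2(r - 6)(r + 2) = 0.
So r = 6 or r = -2.

r = -2 or r = 6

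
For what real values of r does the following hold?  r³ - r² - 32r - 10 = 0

r = -5 or r = -0.3166 or r = 6.3166

Possible rational roots are divisors of -10. Testing r = -5 gives 0, so (r + 5) is a factor.
Divide: r³ - r² - 32r - 10 = (r + 5)(r² - 6r - 2).
Apply the quadratic formula to r² - 6r - 2 = 0: r = (6 ± √44)/2, i.e. r ≈ 6.3166 or r ≈ -0.3166.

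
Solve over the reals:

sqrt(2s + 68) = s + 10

s = -2

Square both sides: 2s + 68 = (s + 10)^2.
Expand and rearrange: s^2 + 18s + 32 = 0.
Solving gives s = -2 or s = -16.
Check each candidate in the original equation:
  s = -2: sqrt(64) = 8, while s + 10 = 8 — valid.
  s = -16: sqrt(36) = 6, while s + 10 = -6 — extraneous.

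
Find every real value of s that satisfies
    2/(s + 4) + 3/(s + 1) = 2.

Multiply both sides by (s + 4)(s + 1):
2(s + 1) + 3(s + 4) = 2(s + 4)(s + 1).
Expand and collect terms: 2s² + 5s - 6 = 0.
By the quadratic formula, s = (-5 ± √73) / 4, so s ≈ 0.886 or s ≈ -3.386.
Neither value makes a denominator zero (s ≠ -4, s ≠ -1), so both are valid.

s = -3.386 or s = 0.886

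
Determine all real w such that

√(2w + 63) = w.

Square both sides: 2w + 63 = (w)².
Expand and rearrange: w² - 2w - 63 = 0.
Solving gives w = 9 or w = -7.
Check each candidate in the original equation:
  w = 9: √(81) = 9, while w = 9 — valid.
  w = -7: √(49) = 7, while w = -7 — extraneous.

w = 9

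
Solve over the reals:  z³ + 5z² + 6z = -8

Rearrange: z³ + 5z² + 6z + 8 = 0.
Possible rational roots are divisors of 8. Testing z = -4 gives 0, so (z + 4) is a factor.
Divide: z³ + 5z² + 6z + 8 = (z + 4)(z² + z + 2).
The quadratic z² + z + 2 has discriminant -7 < 0, so no further real roots.

z = -4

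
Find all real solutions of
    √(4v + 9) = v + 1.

v = 4

Square both sides: 4v + 9 = (v + 1)².
Expand and rearrange: v² - 2v - 8 = 0.
Solving gives v = 4 or v = -2.
Check each candidate in the original equation:
  v = 4: √(25) = 5, while v + 1 = 5 — valid.
  v = -2: √(1) = 1, while v + 1 = -1 — extraneous.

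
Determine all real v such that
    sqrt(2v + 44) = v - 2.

Square both sides: 2v + 44 = (v - 2)^2.
Expand and rearrange: v^2 - 6v - 40 = 0.
Solving gives v = 10 or v = -4.
Check each candidate in the original equation:
  v = 10: sqrt(64) = 8, while v - 2 = 8 — valid.
  v = -4: sqrt(36) = 6, while v - 2 = -6 — extraneous.

v = 10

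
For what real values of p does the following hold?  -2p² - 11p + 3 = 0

Discriminant: (-11)² − 4·(-2)·3 = 145.
Quadratic formula: p = (11 ± √145) / (-4).
So p = -√(145)/4 - 11/4 ≈ -5.7604 or p = -11/4 + √(145)/4 ≈ 0.2604.

p = -5.7604 or p = 0.2604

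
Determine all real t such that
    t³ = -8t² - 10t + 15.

t = -5.8541 or t = -3 or t = 0.8541

Rearrange: t³ + 8t² + 10t - 15 = 0.
Possible rational roots are divisors of -15. Testing t = -3 gives 0, so (t + 3) is a factor.
Divide: t³ + 8t² + 10t - 15 = (t + 3)(t² + 5t - 5).
Apply the quadratic formula to t² + 5t - 5 = 0: t = (-5 ± √45)/2, i.e. t ≈ 0.8541 or t ≈ -5.8541.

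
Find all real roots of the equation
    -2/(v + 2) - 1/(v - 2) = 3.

v = -2.7174 or v = 1.7174

Multiply both sides by (v + 2)(v - 2):
-2(v - 2) - (v + 2) = 3(v + 2)(v - 2).
Expand and collect terms: 3v^2 + 3v - 14 = 0.
By the quadratic formula, v = (-3 +/- sqrt(177)) / 6, so v ~= 1.7174 or v ~= -2.7174.
Neither value makes a denominator zero (v != -2, v != 2), so both are valid.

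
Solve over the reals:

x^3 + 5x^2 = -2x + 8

x = -4 or x = -2 or x = 1

Rearrange: x^3 + 5x^2 + 2x - 8 = 0.
Possible rational roots are divisors of -8. Testing x = -4 gives 0, so (x + 4) is a factor.
Divide: x^3 + 5x^2 + 2x - 8 = (x + 4)(x^2 + x - 2).
Factor the quadratic: x = 1 or x = -2.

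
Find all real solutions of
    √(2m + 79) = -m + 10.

m = 1

Square both sides: 2m + 79 = (-m + 10)².
Expand and rearrange: m² - 22m + 21 = 0.
Solving gives m = 21 or m = 1.
Check each candidate in the original equation:
  m = 21: √(121) = 11, while -m + 10 = -11 — extraneous.
  m = 1: √(81) = 9, while -m + 10 = 9 — valid.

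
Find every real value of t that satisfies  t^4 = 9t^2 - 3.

t = -2.9417 or t = -0.5888 or t = 0.5888 or t = 2.9417

Let u = t^2. The equation becomes u^2 - 9u + 3 = 0.
By the quadratic formula, u = sqrt(69)/2 + 9/2 or u = 9/2 - sqrt(69)/2.
t^2 = sqrt(69)/2 + 9/2 gives t = +/-sqrt(sqrt(69)/2 + 9/2) ~= +/-2.9417.
t^2 = 9/2 - sqrt(69)/2 gives t = +/-sqrt(9/2 - sqrt(69)/2) ~= +/-0.5888.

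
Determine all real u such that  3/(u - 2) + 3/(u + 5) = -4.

Multiply both sides by (u - 2)(u + 5):
3(u + 5) + 3(u - 2) = -4(u - 2)(u + 5).
Expand and collect terms: -4u² - 18u + 31 = 0.
By the quadratic formula, u = (18 ± √820) / -8, so u ≈ -5.8295 or u ≈ 1.3295.
Neither value makes a denominator zero (u ≠ 2, u ≠ -5), so both are valid.

u = -5.8295 or u = 1.3295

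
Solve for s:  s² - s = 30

Bring every term to one side: s² - s - 30 = 0.
Factor: (s - 6)(s + 5) = 0.
So s = 6 or s = -5.

s = -5 or s = 6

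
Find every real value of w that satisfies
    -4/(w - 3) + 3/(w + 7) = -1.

Multiply both sides by (w - 3)(w + 7):
-4(w + 7) + 3(w - 3) = -(w - 3)(w + 7).
Expand and collect terms: -w² - 3w + 58 = 0.
By the quadratic formula, w = (3 ± √241) / -2, so w ≈ -9.2621 or w ≈ 6.2621.
Neither value makes a denominator zero (w ≠ 3, w ≠ -7), so both are valid.

w = -9.2621 or w = 6.2621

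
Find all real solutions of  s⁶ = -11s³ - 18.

s = -2.0801 or s = -1.2599

Let u = s³. The equation becomes u² + 11u + 18 = 0.
Factor: (u + 9)(u + 2) = 0, so u = -9 or u = -2.
s³ = -9 gives s = -∛(9) ≈ -2.0801.
s³ = -2 gives s = -∛(2) ≈ -1.2599.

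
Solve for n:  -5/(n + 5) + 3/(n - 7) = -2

Multiply both sides by (n + 5)(n - 7):
-5(n - 7) + 3(n + 5) = -2(n + 5)(n - 7).
Expand and collect terms: -2n² + 6n + 20 = 0.
Factor or apply the quadratic formula: n = -2 or n = 5.
Neither value makes a denominator zero (n ≠ -5, n ≠ 7), so both are valid.

n = -2 or n = 5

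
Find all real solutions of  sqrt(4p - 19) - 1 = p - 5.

Isolate the radical: sqrt(4p - 19) = p - 4.
Square both sides: 4p - 19 = (p - 4)^2.
Expand and rearrange: p^2 - 12p + 35 = 0.
Solving gives p = 7 or p = 5.
Check each candidate in the original equation:
  p = 7: sqrt(9) = 3, while p - 4 = 3 — valid.
  p = 5: sqrt(1) = 1, while p - 4 = 1 — valid.

p = 5 or p = 7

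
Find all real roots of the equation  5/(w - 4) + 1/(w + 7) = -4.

Multiply both sides by (w - 4)(w + 7):
5(w + 7) + (w - 4) = -4(w - 4)(w + 7).
Expand and collect terms: -4w² - 18w + 81 = 0.
By the quadratic formula, w = (18 ± √1620) / -8, so w ≈ -7.2812 or w ≈ 2.7812.
Neither value makes a denominator zero (w ≠ 4, w ≠ -7), so both are valid.

w = -7.2812 or w = 2.7812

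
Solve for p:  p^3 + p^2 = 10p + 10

Rearrange: p^3 + p^2 - 10p - 10 = 0.
Possible rational roots are divisors of -10. Testing p = -1 gives 0, so (p + 1) is a factor.
Divide: p^3 + p^2 - 10p - 10 = (p + 1)(p^2 - 10).
Apply the quadratic formula to p^2 - 10 = 0: p = (0 +/- sqrt(40))/2, i.e. p ~= 3.1623 or p ~= -3.1623.

p = -3.1623 or p = -1 or p = 3.1623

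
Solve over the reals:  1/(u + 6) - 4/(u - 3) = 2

u = -5.3423 or u = 0.8423

Multiply both sides by (u + 6)(u - 3):
(u - 3) - 4(u + 6) = 2(u + 6)(u - 3).
Expand and collect terms: 2u^2 + 9u - 9 = 0.
By the quadratic formula, u = (-9 +/- sqrt(153)) / 4, so u ~= 0.8423 or u ~= -5.3423.
Neither value makes a denominator zero (u != -6, u != 3), so both are valid.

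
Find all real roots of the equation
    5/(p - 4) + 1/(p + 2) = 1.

p = -1.4772 or p = 9.4772

Multiply both sides by (p - 4)(p + 2):
5(p + 2) + (p - 4) = (p - 4)(p + 2).
Expand and collect terms: p^2 - 8p - 14 = 0.
By the quadratic formula, p = (8 +/- sqrt(120)) / 2, so p ~= 9.4772 or p ~= -1.4772.
Neither value makes a denominator zero (p != 4, p != -2), so both are valid.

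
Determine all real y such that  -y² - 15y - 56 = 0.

y = -8 or y = -7

Factor: -1(y + 7)(y + 8) = 0.
So y = -7 or y = -8.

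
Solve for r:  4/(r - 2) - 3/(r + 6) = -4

Multiply both sides by (r - 2)(r + 6):
4(r + 6) - 3(r - 2) = -4(r - 2)(r + 6).
Expand and collect terms: -4r² - 17r + 18 = 0.
By the quadratic formula, r = (17 ± √577) / -8, so r ≈ -5.1276 or r ≈ 0.8776.
Neither value makes a denominator zero (r ≠ 2, r ≠ -6), so both are valid.

r = -5.1276 or r = 0.8776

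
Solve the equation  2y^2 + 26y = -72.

y = -9 or y = -4

Bring every term to one side: 2y^2 + 26y + 72 = 0.
Factor: 2(y + 9)(y + 4) = 0.
So y = -9 or y = -4.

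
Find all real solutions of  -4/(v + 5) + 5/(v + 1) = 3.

v = -6 or v = 0.3333

Multiply both sides by (v + 5)(v + 1):
-4(v + 1) + 5(v + 5) = 3(v + 5)(v + 1).
Expand and collect terms: 3v^2 + 17v - 6 = 0.
Factor or apply the quadratic formula: v = 0.3333 or v = -6.
Neither value makes a denominator zero (v != -5, v != -1), so both are valid.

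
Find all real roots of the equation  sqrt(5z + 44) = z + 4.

z = 4

Square both sides: 5z + 44 = (z + 4)^2.
Expand and rearrange: z^2 + 3z - 28 = 0.
Solving gives z = 4 or z = -7.
Check each candidate in the original equation:
  z = 4: sqrt(64) = 8, while z + 4 = 8 — valid.
  z = -7: sqrt(9) = 3, while z + 4 = -3 — extraneous.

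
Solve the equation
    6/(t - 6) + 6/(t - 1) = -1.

t = -9 or t = 4

Multiply both sides by (t - 6)(t - 1):
6(t - 1) + 6(t - 6) = -(t - 6)(t - 1).
Expand and collect terms: -t^2 - 5t + 36 = 0.
Factor or apply the quadratic formula: t = -9 or t = 4.
Neither value makes a denominator zero (t != 6, t != 1), so both are valid.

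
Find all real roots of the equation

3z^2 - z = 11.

z = -1.7554 or z = 2.0888

Rearrange to standard form: 3z^2 - z - 11 = 0.
Discriminant: (-1)^2 - 4*3*(-11) = 133.
Quadratic formula: z = (1 +/- sqrt(133)) / 6.
So z = 1/6 + sqrt(133)/6 ~= 2.0888 or z = 1/6 - sqrt(133)/6 ~= -1.7554.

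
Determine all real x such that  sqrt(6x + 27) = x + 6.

x = -3

Square both sides: 6x + 27 = (x + 6)^2.
Expand and rearrange: x^2 + 6x + 9 = 0.
This gives the repeated root x = -3.
Check in the original equation:
  x = -3: sqrt(9) = 3, while x + 6 = 3 — valid.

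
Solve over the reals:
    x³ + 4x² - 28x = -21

x = -7.8875 or x = 0.8875 or x = 3

Rearrange: x³ + 4x² - 28x + 21 = 0.
Possible rational roots are divisors of 21. Testing x = 3 gives 0, so (x - 3) is a factor.
Divide: x³ + 4x² - 28x + 21 = (x - 3)(x² + 7x - 7).
Apply the quadratic formula to x² + 7x - 7 = 0: x = (-7 ± √77)/2, i.e. x ≈ 0.8875 or x ≈ -7.8875.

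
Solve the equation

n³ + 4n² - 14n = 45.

n = -5 or n = -2.5414 or n = 3.5414

Rearrange: n³ + 4n² - 14n - 45 = 0.
Possible rational roots are divisors of -45. Testing n = -5 gives 0, so (n + 5) is a factor.
Divide: n³ + 4n² - 14n - 45 = (n + 5)(n² - n - 9).
Apply the quadratic formula to n² - n - 9 = 0: n = (1 ± √37)/2, i.e. n ≈ 3.5414 or n ≈ -2.5414.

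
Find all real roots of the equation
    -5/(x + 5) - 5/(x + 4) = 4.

Multiply both sides by (x + 5)(x + 4):
-5(x + 4) - 5(x + 5) = 4(x + 5)(x + 4).
Expand and collect terms: 4x² + 46x + 125 = 0.
By the quadratic formula, x = (-46 ± √116) / 8, so x ≈ -4.4037 or x ≈ -7.0963.
Neither value makes a denominator zero (x ≠ -5, x ≠ -4), so both are valid.

x = -7.0963 or x = -4.4037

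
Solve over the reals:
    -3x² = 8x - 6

Rearrange to standard form: -3x² - 8x + 6 = 0.
Discriminant: (-8)² − 4·(-3)·6 = 136.
Quadratic formula: x = (8 ± √136) / (-6).
So x = -√(34)/3 - 4/3 ≈ -3.277 or x = -4/3 + √(34)/3 ≈ 0.6103.

x = -3.277 or x = 0.6103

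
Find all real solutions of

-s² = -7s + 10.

s = 2 or s = 5

Bring every term to one side: -s² + 7s - 10 = 0.
Factor: -1(s - 2)(s - 5) = 0.
So s = 2 or s = 5.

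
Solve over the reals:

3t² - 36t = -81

t = 3 or t = 9

Bring every term to one side: 3t² - 36t + 81 = 0.
Factor: 3(t - 3)(t - 9) = 0.
So t = 3 or t = 9.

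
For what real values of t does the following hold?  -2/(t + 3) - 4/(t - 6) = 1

t = -6 or t = 3

Multiply both sides by (t + 3)(t - 6):
-2(t - 6) - 4(t + 3) = (t + 3)(t - 6).
Expand and collect terms: t² + 3t - 18 = 0.
Factor or apply the quadratic formula: t = 3 or t = -6.
Neither value makes a denominator zero (t ≠ -3, t ≠ 6), so both are valid.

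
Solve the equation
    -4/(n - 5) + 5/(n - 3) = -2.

Multiply both sides by (n - 5)(n - 3):
-4(n - 3) + 5(n - 5) = -2(n - 5)(n - 3).
Expand and collect terms: -2n^2 + 15n - 17 = 0.
By the quadratic formula, n = (-15 +/- sqrt(89)) / -4, so n ~= 1.3915 or n ~= 6.1085.
Neither value makes a denominator zero (n != 5, n != 3), so both are valid.

n = 1.3915 or n = 6.1085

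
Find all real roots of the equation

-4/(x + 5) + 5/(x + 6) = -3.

x = -7 or x = -4.3333

Multiply both sides by (x + 5)(x + 6):
-4(x + 6) + 5(x + 5) = -3(x + 5)(x + 6).
Expand and collect terms: -3x² - 34x - 91 = 0.
Factor or apply the quadratic formula: x = -7 or x = -4.3333.
Neither value makes a denominator zero (x ≠ -5, x ≠ -6), so both are valid.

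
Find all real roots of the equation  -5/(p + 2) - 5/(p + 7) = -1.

Multiply both sides by (p + 2)(p + 7):
-5(p + 7) - 5(p + 2) = -(p + 2)(p + 7).
Expand and collect terms: -p^2 + p + 31 = 0.
By the quadratic formula, p = (-1 +/- sqrt(125)) / -2, so p ~= -5.0902 or p ~= 6.0902.
Neither value makes a denominator zero (p != -2, p != -7), so both are valid.

p = -5.0902 or p = 6.0902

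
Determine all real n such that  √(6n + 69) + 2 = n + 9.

Isolate the radical: √(6n + 69) = n + 7.
Square both sides: 6n + 69 = (n + 7)².
Expand and rearrange: n² + 8n - 20 = 0.
Solving gives n = 2 or n = -10.
Check each candidate in the original equation:
  n = 2: √(81) = 9, while n + 7 = 9 — valid.
  n = -10: √(9) = 3, while n + 7 = -3 — extraneous.

n = 2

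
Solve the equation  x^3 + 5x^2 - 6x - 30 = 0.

x = -5 or x = -2.4495 or x = 2.4495

Possible rational roots are divisors of -30. Testing x = -5 gives 0, so (x + 5) is a factor.
Divide: x^3 + 5x^2 - 6x - 30 = (x + 5)(x^2 - 6).
Apply the quadratic formula to x^2 - 6 = 0: x = (0 +/- sqrt(24))/2, i.e. x ~= 2.4495 or x ~= -2.4495.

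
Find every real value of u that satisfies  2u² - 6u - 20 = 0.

u = -2 or u = 5

Factor: 2(u - 5)(u + 2) = 0.
So u = 5 or u = -2.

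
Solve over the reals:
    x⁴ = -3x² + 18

Let u = x². The equation becomes u² + 3u - 18 = 0.
Factor: (u - 3)(u + 6) = 0, so u = 3 or u = -6.
x² = 3 gives x = ±√(3) ≈ ±1.7321.
x² = -6 < 0 has no real solution.

x = -1.7321 or x = 1.7321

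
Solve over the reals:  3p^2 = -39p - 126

Bring every term to one side: 3p^2 + 39p + 126 = 0.
Factor: 3(p + 7)(p + 6) = 0.
So p = -7 or p = -6.

p = -7 or p = -6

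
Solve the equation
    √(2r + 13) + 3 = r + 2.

r = 6

Isolate the radical: √(2r + 13) = r - 1.
Square both sides: 2r + 13 = (r - 1)².
Expand and rearrange: r² - 4r - 12 = 0.
Solving gives r = 6 or r = -2.
Check each candidate in the original equation:
  r = 6: √(25) = 5, while r - 1 = 5 — valid.
  r = -2: √(9) = 3, while r - 1 = -3 — extraneous.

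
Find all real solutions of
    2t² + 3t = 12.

t = -3.3117 or t = 1.8117

Rearrange to standard form: 2t² + 3t - 12 = 0.
Discriminant: (3)² − 4·2·(-12) = 105.
Quadratic formula: t = (-3 ± √105) / 4.
So t = -3/4 + √(105)/4 ≈ 1.8117 or t = -√(105)/4 - 3/4 ≈ -3.3117.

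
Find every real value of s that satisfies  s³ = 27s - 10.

Rearrange: s³ - 27s + 10 = 0.
Possible rational roots are divisors of 10. Testing s = 5 gives 0, so (s - 5) is a factor.
Divide: s³ - 27s + 10 = (s - 5)(s² + 5s - 2).
Apply the quadratic formula to s² + 5s - 2 = 0: s = (-5 ± √33)/2, i.e. s ≈ 0.3723 or s ≈ -5.3723.

s = -5.3723 or s = 0.3723 or s = 5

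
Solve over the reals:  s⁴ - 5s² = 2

s = -2.3178 or s = 2.3178

Let u = s². The equation becomes u² - 5u - 2 = 0.
By the quadratic formula, u = 5/2 + √(33)/2 or u = 5/2 - √(33)/2.
s² = 5/2 + √(33)/2 gives s = ±√(5/2 + √(33)/2) ≈ ±2.3178.
s² = 5/2 - √(33)/2 < 0 has no real solution.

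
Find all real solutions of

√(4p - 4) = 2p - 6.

Square both sides: 4p - 4 = (2p - 6)².
Expand and rearrange: 4p² - 28p + 40 = 0.
Solving gives p = 5 or p = 2.
Check each candidate in the original equation:
  p = 5: √(16) = 4, while 2p - 6 = 4 — valid.
  p = 2: √(4) = 2, while 2p - 6 = -2 — extraneous.

p = 5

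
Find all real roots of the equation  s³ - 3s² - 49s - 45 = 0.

Possible rational roots are divisors of -45. Testing s = -5 gives 0, so (s + 5) is a factor.
Divide: s³ - 3s² - 49s - 45 = (s + 5)(s² - 8s - 9).
Factor the quadratic: s = 9 or s = -1.

s = -5 or s = -1 or s = 9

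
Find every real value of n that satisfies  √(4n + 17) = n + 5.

Square both sides: 4n + 17 = (n + 5)².
Expand and rearrange: n² + 6n + 8 = 0.
Solving gives n = -2 or n = -4.
Check each candidate in the original equation:
  n = -2: √(9) = 3, while n + 5 = 3 — valid.
  n = -4: √(1) = 1, while n + 5 = 1 — valid.

n = -4 or n = -2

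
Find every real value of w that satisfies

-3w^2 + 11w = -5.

Rearrange to standard form: -3w^2 + 11w + 5 = 0.
Discriminant: (11)^2 - 4*(-3)*5 = 181.
Quadratic formula: w = (-11 +/- sqrt(181)) / (-6).
So w = 11/6 - sqrt(181)/6 ~= -0.4089 or w = 11/6 + sqrt(181)/6 ~= 4.0756.

w = -0.4089 or w = 4.0756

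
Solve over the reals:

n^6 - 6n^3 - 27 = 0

n = -1.4422 or n = 2.0801

Let u = n^3. The equation becomes u^2 - 6u - 27 = 0.
Factor: (u - 9)(u + 3) = 0, so u = 9 or u = -3.
n^3 = 9 gives n = (9)^(1/3) ~= 2.0801.
n^3 = -3 gives n = -(3)^(1/3) ~= -1.4422.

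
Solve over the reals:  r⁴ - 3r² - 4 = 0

Let u = r². The equation becomes u² - 3u - 4 = 0.
Factor: (u + 1)(u - 4) = 0, so u = -1 or u = 4.
r² = -1 < 0 has no real solution.
r² = 4 gives r = ±2.

r = -2 or r = 2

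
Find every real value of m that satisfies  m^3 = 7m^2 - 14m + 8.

m = 1 or m = 2 or m = 4

Rearrange: m^3 - 7m^2 + 14m - 8 = 0.
Possible rational roots are divisors of -8. Testing m = 1 gives 0, so (m - 1) is a factor.
Divide: m^3 - 7m^2 + 14m - 8 = (m - 1)(m^2 - 6m + 8).
Factor the quadratic: m = 4 or m = 2.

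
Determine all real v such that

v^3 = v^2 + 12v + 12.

Rearrange: v^3 - v^2 - 12v - 12 = 0.
Possible rational roots are divisors of -12. Testing v = -2 gives 0, so (v + 2) is a factor.
Divide: v^3 - v^2 - 12v - 12 = (v + 2)(v^2 - 3v - 6).
Apply the quadratic formula to v^2 - 3v - 6 = 0: v = (3 +/- sqrt(33))/2, i.e. v ~= 4.3723 or v ~= -1.3723.

v = -2 or v = -1.3723 or v = 4.3723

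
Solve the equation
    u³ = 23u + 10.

u = -4.5616 or u = -0.4384 or u = 5

Rearrange: u³ - 23u - 10 = 0.
Possible rational roots are divisors of -10. Testing u = 5 gives 0, so (u - 5) is a factor.
Divide: u³ - 23u - 10 = (u - 5)(u² + 5u + 2).
Apply the quadratic formula to u² + 5u + 2 = 0: u = (-5 ± √17)/2, i.e. u ≈ -0.4384 or u ≈ -4.5616.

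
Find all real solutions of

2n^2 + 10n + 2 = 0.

n = -4.7913 or n = -0.2087

Discriminant: (10)^2 - 4*2*2 = 84.
Quadratic formula: n = (-10 +/- sqrt(84)) / 4.
So n = -5/2 + sqrt(21)/2 ~= -0.2087 or n = -5/2 - sqrt(21)/2 ~= -4.7913.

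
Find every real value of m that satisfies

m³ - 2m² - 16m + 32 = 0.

m = -4 or m = 2 or m = 4

Possible rational roots are divisors of 32. Testing m = -4 gives 0, so (m + 4) is a factor.
Divide: m³ - 2m² - 16m + 32 = (m + 4)(m² - 6m + 8).
Factor the quadratic: m = 4 or m = 2.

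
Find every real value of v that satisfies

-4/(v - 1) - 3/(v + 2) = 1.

Multiply both sides by (v - 1)(v + 2):
-4(v + 2) - 3(v - 1) = (v - 1)(v + 2).
Expand and collect terms: v² + 8v + 3 = 0.
By the quadratic formula, v = (-8 ± √52) / 2, so v ≈ -0.3944 or v ≈ -7.6056.
Neither value makes a denominator zero (v ≠ 1, v ≠ -2), so both are valid.

v = -7.6056 or v = -0.3944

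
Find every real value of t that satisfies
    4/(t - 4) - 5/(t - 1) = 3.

Multiply both sides by (t - 4)(t - 1):
4(t - 1) - 5(t - 4) = 3(t - 4)(t - 1).
Expand and collect terms: 3t² - 14t - 4 = 0.
By the quadratic formula, t = (14 ± √244) / 6, so t ≈ 4.9367 or t ≈ -0.2701.
Neither value makes a denominator zero (t ≠ 4, t ≠ 1), so both are valid.

t = -0.2701 or t = 4.9367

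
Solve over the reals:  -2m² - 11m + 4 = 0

m = -5.8423 or m = 0.3423

Discriminant: (-11)² − 4·(-2)·4 = 153.
Quadratic formula: m = (11 ± √153) / (-4).
So m = -3·√(17)/4 - 11/4 ≈ -5.8423 or m = -11/4 + 3·√(17)/4 ≈ 0.3423.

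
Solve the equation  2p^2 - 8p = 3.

Rearrange to standard form: 2p^2 - 8p - 3 = 0.
Discriminant: (-8)^2 - 4*2*(-3) = 88.
Quadratic formula: p = (8 +/- sqrt(88)) / 4.
So p = 2 + sqrt(22)/2 ~= 4.3452 or p = 2 - sqrt(22)/2 ~= -0.3452.

p = -0.3452 or p = 4.3452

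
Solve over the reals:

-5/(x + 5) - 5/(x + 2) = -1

x = -3.7202 or x = 6.7202

Multiply both sides by (x + 5)(x + 2):
-5(x + 2) - 5(x + 5) = -(x + 5)(x + 2).
Expand and collect terms: -x² + 3x + 25 = 0.
By the quadratic formula, x = (-3 ± √109) / -2, so x ≈ -3.7202 or x ≈ 6.7202.
Neither value makes a denominator zero (x ≠ -5, x ≠ -2), so both are valid.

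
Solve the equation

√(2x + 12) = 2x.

x = 2

Square both sides: 2x + 12 = (2x)².
Expand and rearrange: 4x² - 2x - 12 = 0.
Solving gives x = 2 or x = -1.5.
Check each candidate in the original equation:
  x = 2: √(16) = 4, while 2x = 4 — valid.
  x = -1.5: √(9) = 3, while 2x = -3 — extraneous.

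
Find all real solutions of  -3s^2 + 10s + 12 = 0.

Discriminant: (10)^2 - 4*(-3)*12 = 244.
Quadratic formula: s = (-10 +/- sqrt(244)) / (-6).
So s = 5/3 - sqrt(61)/3 ~= -0.9367 or s = 5/3 + sqrt(61)/3 ~= 4.2701.

s = -0.9367 or s = 4.2701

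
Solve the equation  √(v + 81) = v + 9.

Square both sides: v + 81 = (v + 9)².
Expand and rearrange: v² + 17v = 0.
Solving gives v = 0 or v = -17.
Check each candidate in the original equation:
  v = 0: √(81) = 9, while v + 9 = 9 — valid.
  v = -17: √(64) = 8, while v + 9 = -8 — extraneous.

v = 0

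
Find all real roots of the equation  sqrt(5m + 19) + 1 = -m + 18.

Isolate the radical: sqrt(5m + 19) = -m + 17.
Square both sides: 5m + 19 = (-m + 17)^2.
Expand and rearrange: m^2 - 39m + 270 = 0.
Solving gives m = 30 or m = 9.
Check each candidate in the original equation:
  m = 30: sqrt(169) = 13, while -m + 17 = -13 — extraneous.
  m = 9: sqrt(64) = 8, while -m + 17 = 8 — valid.

m = 9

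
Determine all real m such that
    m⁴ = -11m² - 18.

Let u = m². The equation becomes u² + 11u + 18 = 0.
Factor: (u + 9)(u + 2) = 0, so u = -9 or u = -2.
m² = -9 < 0 has no real solution.
m² = -2 < 0 has no real solution.

No real solutions.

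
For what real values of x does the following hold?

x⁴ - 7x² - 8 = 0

x = -2.8284 or x = 2.8284

Let u = x². The equation becomes u² - 7u - 8 = 0.
Factor: (u + 1)(u - 8) = 0, so u = -1 or u = 8.
x² = -1 < 0 has no real solution.
x² = 8 gives x = ±2·√(2) ≈ ±2.8284.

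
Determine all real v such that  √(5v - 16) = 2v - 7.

Square both sides: 5v - 16 = (2v - 7)².
Expand and rearrange: 4v² - 33v + 65 = 0.
Solving gives v = 5 or v = 3.25.
Check each candidate in the original equation:
  v = 5: √(9) = 3, while 2v - 7 = 3 — valid.
  v = 3.25: √(0.25) = 0.5, while 2v - 7 = -0.5 — extraneous.

v = 5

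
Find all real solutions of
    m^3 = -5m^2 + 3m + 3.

Rearrange: m^3 + 5m^2 - 3m - 3 = 0.
Possible rational roots are divisors of -3. Testing m = 1 gives 0, so (m - 1) is a factor.
Divide: m^3 + 5m^2 - 3m - 3 = (m - 1)(m^2 + 6m + 3).
Apply the quadratic formula to m^2 + 6m + 3 = 0: m = (-6 +/- sqrt(24))/2, i.e. m ~= -0.5505 or m ~= -5.4495.

m = -5.4495 or m = -0.5505 or m = 1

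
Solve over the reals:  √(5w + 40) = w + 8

w = -8 or w = -3

Square both sides: 5w + 40 = (w + 8)².
Expand and rearrange: w² + 11w + 24 = 0.
Solving gives w = -3 or w = -8.
Check each candidate in the original equation:
  w = -3: √(25) = 5, while w + 8 = 5 — valid.
  w = -8: √(0) = 0, while w + 8 = 0 — valid.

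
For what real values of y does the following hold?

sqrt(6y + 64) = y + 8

Square both sides: 6y + 64 = (y + 8)^2.
Expand and rearrange: y^2 + 10y = 0.
Solving gives y = 0 or y = -10.
Check each candidate in the original equation:
  y = 0: sqrt(64) = 8, while y + 8 = 8 — valid.
  y = -10: sqrt(4) = 2, while y + 8 = -2 — extraneous.

y = 0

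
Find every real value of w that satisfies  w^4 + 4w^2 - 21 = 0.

w = -1.7321 or w = 1.7321

Let u = w^2. The equation becomes u^2 + 4u - 21 = 0.
Factor: (u - 3)(u + 7) = 0, so u = 3 or u = -7.
w^2 = 3 gives w = +/-sqrt(3) ~= +/-1.7321.
w^2 = -7 < 0 has no real solution.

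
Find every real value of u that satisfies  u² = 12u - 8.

Rearrange to standard form: u² - 12u + 8 = 0.
Discriminant: (-12)² − 4·1·8 = 112.
Quadratic formula: u = (12 ± √112) / 2.
So u = 2·√(7) + 6 ≈ 11.2915 or u = 6 - 2·√(7) ≈ 0.7085.

u = 0.7085 or u = 11.2915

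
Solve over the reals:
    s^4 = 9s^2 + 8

s = -3.1329 or s = 3.1329

Let u = s^2. The equation becomes u^2 - 9u - 8 = 0.
By the quadratic formula, u = 9/2 + sqrt(113)/2 or u = 9/2 - sqrt(113)/2.
s^2 = 9/2 + sqrt(113)/2 gives s = +/-sqrt(9/2 + sqrt(113)/2) ~= +/-3.1329.
s^2 = 9/2 - sqrt(113)/2 < 0 has no real solution.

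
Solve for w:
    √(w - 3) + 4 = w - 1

Isolate the radical: √(w - 3) = w - 5.
Square both sides: w - 3 = (w - 5)².
Expand and rearrange: w² - 11w + 28 = 0.
Solving gives w = 7 or w = 4.
Check each candidate in the original equation:
  w = 7: √(4) = 2, while w - 5 = 2 — valid.
  w = 4: √(1) = 1, while w - 5 = -1 — extraneous.

w = 7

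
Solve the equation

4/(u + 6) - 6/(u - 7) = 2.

u = -3.1623 or u = 3.1623

Multiply both sides by (u + 6)(u - 7):
4(u - 7) - 6(u + 6) = 2(u + 6)(u - 7).
Expand and collect terms: 2u^2 - 20 = 0.
By the quadratic formula, u = (0 +/- sqrt(160)) / 4, so u ~= 3.1623 or u ~= -3.1623.
Neither value makes a denominator zero (u != -6, u != 7), so both are valid.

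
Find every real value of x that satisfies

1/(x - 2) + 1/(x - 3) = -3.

Multiply both sides by (x - 2)(x - 3):
(x - 3) + (x - 2) = -3(x - 2)(x - 3).
Expand and collect terms: -3x^2 + 13x - 13 = 0.
By the quadratic formula, x = (-13 +/- sqrt(13)) / -6, so x ~= 1.5657 or x ~= 2.7676.
Neither value makes a denominator zero (x != 2, x != 3), so both are valid.

x = 1.5657 or x = 2.7676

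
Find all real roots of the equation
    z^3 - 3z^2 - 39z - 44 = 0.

z = -4 or z = -1.3218 or z = 8.3218

Possible rational roots are divisors of -44. Testing z = -4 gives 0, so (z + 4) is a factor.
Divide: z^3 - 3z^2 - 39z - 44 = (z + 4)(z^2 - 7z - 11).
Apply the quadratic formula to z^2 - 7z - 11 = 0: z = (7 +/- sqrt(93))/2, i.e. z ~= 8.3218 or z ~= -1.3218.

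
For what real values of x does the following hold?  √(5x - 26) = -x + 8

Square both sides: 5x - 26 = (-x + 8)².
Expand and rearrange: x² - 21x + 90 = 0.
Solving gives x = 15 or x = 6.
Check each candidate in the original equation:
  x = 15: √(49) = 7, while -x + 8 = -7 — extraneous.
  x = 6: √(4) = 2, while -x + 8 = 2 — valid.

x = 6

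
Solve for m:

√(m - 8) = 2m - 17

Square both sides: m - 8 = (2m - 17)².
Expand and rearrange: 4m² - 69m + 297 = 0.
Solving gives m = 9 or m = 8.25.
Check each candidate in the original equation:
  m = 9: √(1) = 1, while 2m - 17 = 1 — valid.
  m = 8.25: √(0.25) = 0.5, while 2m - 17 = -0.5 — extraneous.

m = 9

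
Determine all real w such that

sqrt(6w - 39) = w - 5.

w = 8

Square both sides: 6w - 39 = (w - 5)^2.
Expand and rearrange: w^2 - 16w + 64 = 0.
This gives the repeated root w = 8.
Check in the original equation:
  w = 8: sqrt(9) = 3, while w - 5 = 3 — valid.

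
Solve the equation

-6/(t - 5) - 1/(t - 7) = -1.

Multiply both sides by (t - 5)(t - 7):
-6(t - 7) - (t - 5) = -(t - 5)(t - 7).
Expand and collect terms: -t² + 19t - 82 = 0.
By the quadratic formula, t = (-19 ± √33) / -2, so t ≈ 6.6277 or t ≈ 12.3723.
Neither value makes a denominator zero (t ≠ 5, t ≠ 7), so both are valid.

t = 6.6277 or t = 12.3723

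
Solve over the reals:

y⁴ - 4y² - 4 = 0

y = -2.1974 or y = 2.1974

Let u = y². The equation becomes u² - 4u - 4 = 0.
By the quadratic formula, u = 2 + 2·√(2) or u = 2 - 2·√(2).
y² = 2 + 2·√(2) gives y = ±√(2 + 2·√(2)) ≈ ±2.1974.
y² = 2 - 2·√(2) < 0 has no real solution.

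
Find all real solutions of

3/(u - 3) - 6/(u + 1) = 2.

u = -3.4327 or u = 3.9327

Multiply both sides by (u - 3)(u + 1):
3(u + 1) - 6(u - 3) = 2(u - 3)(u + 1).
Expand and collect terms: 2u² - u - 27 = 0.
By the quadratic formula, u = (1 ± √217) / 4, so u ≈ 3.9327 or u ≈ -3.4327.
Neither value makes a denominator zero (u ≠ 3, u ≠ -1), so both are valid.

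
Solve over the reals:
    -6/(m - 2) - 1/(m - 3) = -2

m = 2.8139 or m = 5.6861

Multiply both sides by (m - 2)(m - 3):
-6(m - 3) - (m - 2) = -2(m - 2)(m - 3).
Expand and collect terms: -2m² + 17m - 32 = 0.
By the quadratic formula, m = (-17 ± √33) / -4, so m ≈ 2.8139 or m ≈ 5.6861.
Neither value makes a denominator zero (m ≠ 2, m ≠ 3), so both are valid.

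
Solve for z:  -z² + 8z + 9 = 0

z = -1 or z = 9

Factor: -1(z - 9)(z + 1) = 0.
So z = 9 or z = -1.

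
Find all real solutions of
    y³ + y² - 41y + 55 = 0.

Possible rational roots are divisors of 55. Testing y = 5 gives 0, so (y - 5) is a factor.
Divide: y³ + y² - 41y + 55 = (y - 5)(y² + 6y - 11).
Apply the quadratic formula to y² + 6y - 11 = 0: y = (-6 ± √80)/2, i.e. y ≈ 1.4721 or y ≈ -7.4721.

y = -7.4721 or y = 1.4721 or y = 5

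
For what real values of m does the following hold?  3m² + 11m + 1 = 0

m = -3.5734 or m = -0.0933

Discriminant: (11)² − 4·3·1 = 109.
Quadratic formula: m = (-11 ± √109) / 6.
So m = -11/6 + √(109)/6 ≈ -0.0933 or m = -11/6 - √(109)/6 ≈ -3.5734.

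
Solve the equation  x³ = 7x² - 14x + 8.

Rearrange: x³ - 7x² + 14x - 8 = 0.
Possible rational roots are divisors of -8. Testing x = 1 gives 0, so (x - 1) is a factor.
Divide: x³ - 7x² + 14x - 8 = (x - 1)(x² - 6x + 8).
Factor the quadratic: x = 4 or x = 2.

x = 1 or x = 2 or x = 4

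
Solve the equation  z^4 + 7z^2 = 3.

Let u = z^2. The equation becomes u^2 + 7u - 3 = 0.
By the quadratic formula, u = -7/2 + sqrt(61)/2 or u = -sqrt(61)/2 - 7/2.
z^2 = -7/2 + sqrt(61)/2 gives z = +/-sqrt(-7/2 + sqrt(61)/2) ~= +/-0.6365.
z^2 = -sqrt(61)/2 - 7/2 < 0 has no real solution.

z = -0.6365 or z = 0.6365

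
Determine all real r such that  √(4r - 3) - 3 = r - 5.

Isolate the radical: √(4r - 3) = r - 2.
Square both sides: 4r - 3 = (r - 2)².
Expand and rearrange: r² - 8r + 7 = 0.
Solving gives r = 7 or r = 1.
Check each candidate in the original equation:
  r = 7: √(25) = 5, while r - 2 = 5 — valid.
  r = 1: √(1) = 1, while r - 2 = -1 — extraneous.

r = 7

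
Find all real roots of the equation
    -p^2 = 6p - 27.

Bring every term to one side: -p^2 - 6p + 27 = 0.
Factor: -1(p + 9)(p - 3) = 0.
So p = -9 or p = 3.

p = -9 or p = 3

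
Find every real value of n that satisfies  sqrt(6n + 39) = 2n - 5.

Square both sides: 6n + 39 = (2n - 5)^2.
Expand and rearrange: 4n^2 - 26n - 14 = 0.
Solving gives n = 7 or n = -0.5.
Check each candidate in the original equation:
  n = 7: sqrt(81) = 9, while 2n - 5 = 9 — valid.
  n = -0.5: sqrt(36) = 6, while 2n - 5 = -6 — extraneous.

n = 7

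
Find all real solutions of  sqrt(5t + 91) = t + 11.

Square both sides: 5t + 91 = (t + 11)^2.
Expand and rearrange: t^2 + 17t + 30 = 0.
Solving gives t = -2 or t = -15.
Check each candidate in the original equation:
  t = -2: sqrt(81) = 9, while t + 11 = 9 — valid.
  t = -15: sqrt(16) = 4, while t + 11 = -4 — extraneous.

t = -2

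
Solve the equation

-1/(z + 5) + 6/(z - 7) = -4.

Multiply both sides by (z + 5)(z - 7):
-(z - 7) + 6(z + 5) = -4(z + 5)(z - 7).
Expand and collect terms: -4z² + 3z + 103 = 0.
By the quadratic formula, z = (-3 ± √1657) / -8, so z ≈ -4.7133 or z ≈ 5.4633.
Neither value makes a denominator zero (z ≠ -5, z ≠ 7), so both are valid.

z = -4.7133 or z = 5.4633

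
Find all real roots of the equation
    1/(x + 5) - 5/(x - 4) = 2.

x = -4.2839 or x = 1.2839

Multiply both sides by (x + 5)(x - 4):
(x - 4) - 5(x + 5) = 2(x + 5)(x - 4).
Expand and collect terms: 2x² + 6x - 11 = 0.
By the quadratic formula, x = (-6 ± √124) / 4, so x ≈ 1.2839 or x ≈ -4.2839.
Neither value makes a denominator zero (x ≠ -5, x ≠ 4), so both are valid.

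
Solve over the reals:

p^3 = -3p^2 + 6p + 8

Rearrange: p^3 + 3p^2 - 6p - 8 = 0.
Possible rational roots are divisors of -8. Testing p = -1 gives 0, so (p + 1) is a factor.
Divide: p^3 + 3p^2 - 6p - 8 = (p + 1)(p^2 + 2p - 8).
Factor the quadratic: p = 2 or p = -4.

p = -4 or p = -1 or p = 2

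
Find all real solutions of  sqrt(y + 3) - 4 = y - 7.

y = 6

Isolate the radical: sqrt(y + 3) = y - 3.
Square both sides: y + 3 = (y - 3)^2.
Expand and rearrange: y^2 - 7y + 6 = 0.
Solving gives y = 6 or y = 1.
Check each candidate in the original equation:
  y = 6: sqrt(9) = 3, while y - 3 = 3 — valid.
  y = 1: sqrt(4) = 2, while y - 3 = -2 — extraneous.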